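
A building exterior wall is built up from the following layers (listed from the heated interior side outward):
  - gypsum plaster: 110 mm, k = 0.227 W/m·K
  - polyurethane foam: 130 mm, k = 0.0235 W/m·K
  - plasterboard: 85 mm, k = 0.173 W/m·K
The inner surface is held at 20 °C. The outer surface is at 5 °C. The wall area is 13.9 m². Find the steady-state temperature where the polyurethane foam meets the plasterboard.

T ≈ 6.13 °C

Series thermal resistances:
R_gypsum plaster = L/(kA) = 0.11/(0.227×13.9) = 0.03486 K/W
R_polyurethane foam = L/(kA) = 0.13/(0.0235×13.9) = 0.398 K/W
R_plasterboard = L/(kA) = 0.085/(0.173×13.9) = 0.03535 K/W
R_total = 0.4682 K/W;  Q = ΔT/R_total = 15/0.4682 = 32.04 W
T_interface = T_inner − Q·ΣR(inner→interface) = 20 − 32×0.4328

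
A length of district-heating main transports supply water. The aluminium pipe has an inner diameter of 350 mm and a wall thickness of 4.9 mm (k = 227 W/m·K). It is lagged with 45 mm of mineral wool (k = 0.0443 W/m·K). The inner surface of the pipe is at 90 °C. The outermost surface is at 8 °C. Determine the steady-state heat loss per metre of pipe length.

q′ ≈ 102 W/m

Radial resistances (cylindrical: R_cond = ln(r_o/r_i)/(2πkL), R_conv = 1/(h·2πrL)):
R_aluminium pipe wall = ln(179.9/175)/(2π×227×1) = 1.936×10^-5 K/W
R_mineral wool = ln(224.9/179.9)/(2π×0.0443×1) = 0.8021 K/W
R_total = 0.8021 K/W
Q = ΔT/R_total = 82/0.8021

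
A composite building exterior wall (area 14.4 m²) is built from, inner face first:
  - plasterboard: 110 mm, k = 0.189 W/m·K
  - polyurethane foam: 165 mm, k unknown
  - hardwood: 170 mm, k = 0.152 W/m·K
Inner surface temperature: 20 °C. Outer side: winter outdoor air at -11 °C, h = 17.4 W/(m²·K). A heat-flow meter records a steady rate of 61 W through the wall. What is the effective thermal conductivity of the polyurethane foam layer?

Treating each layer as a thermal resistance in series:
R_plasterboard = L/(kA) = 0.11/(0.189×14.4) = 0.04042 K/W
R_hardwood = L/(kA) = 0.17/(0.152×14.4) = 0.07767 K/W
R_outer film = 1/(h_o·A) = 1/(17.4×14.4) = 0.003991 K/W
Sum of known resistances R_other = 0.1221 K/W
Total R = ΔT/Q = 31/61 = 0.5082 K/W
R_polyurethane foam = R_total − R_other = 0.3861 K/W
k = L/(R·A) = 0.165/(0.3861×14.4)

k ≈ 0.0297 W/(m·K)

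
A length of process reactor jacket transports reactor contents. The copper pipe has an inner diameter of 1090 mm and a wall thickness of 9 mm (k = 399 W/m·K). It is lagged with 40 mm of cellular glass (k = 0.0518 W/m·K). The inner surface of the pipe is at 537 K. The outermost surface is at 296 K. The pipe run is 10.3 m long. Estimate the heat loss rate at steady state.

Treating each annulus and film as a series resistance:
R_copper pipe wall = ln(554/545)/(2π×399×10.3) = 6.343×10^-7 K/W
R_cellular glass = ln(594/554)/(2π×0.0518×10.3) = 0.0208 K/W
R_total = 0.0208 K/W
Q = ΔT/R_total = 241/0.0208

Q ≈ 11600 W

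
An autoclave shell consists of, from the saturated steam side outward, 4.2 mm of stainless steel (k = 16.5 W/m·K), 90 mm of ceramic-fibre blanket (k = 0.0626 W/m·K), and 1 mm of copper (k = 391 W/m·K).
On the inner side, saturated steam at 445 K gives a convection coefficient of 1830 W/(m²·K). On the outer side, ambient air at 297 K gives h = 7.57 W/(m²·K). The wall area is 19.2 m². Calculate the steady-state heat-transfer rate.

Q ≈ 1810 W

Using the resistance-network approach (series):
R_inner film = 1/(h_i·A) = 1/(1830×19.2) = 2.846×10^-5 K/W
R_stainless steel = L/(kA) = 0.0042/(16.5×19.2) = 1.326×10^-5 K/W
R_ceramic-fibre blanket = L/(kA) = 0.09/(0.0626×19.2) = 0.07488 K/W
R_copper = L/(kA) = 0.001/(391×19.2) = 1.332×10^-7 K/W
R_outer film = 1/(h_o·A) = 1/(7.57×19.2) = 0.00688 K/W
R_total = 0.0818 K/W
Q = ΔT / R_total = 148 / 0.0818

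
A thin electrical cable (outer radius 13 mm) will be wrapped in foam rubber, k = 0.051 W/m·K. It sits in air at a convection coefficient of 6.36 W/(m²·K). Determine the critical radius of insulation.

For a cylinder r_cr = k/h = 0.051/6.36
r_cr = 8.02 mm; since the bare radius (13 mm) is above r_cr, any added insulation will reduce heat loss.

r_cr ≈ 8.02 mm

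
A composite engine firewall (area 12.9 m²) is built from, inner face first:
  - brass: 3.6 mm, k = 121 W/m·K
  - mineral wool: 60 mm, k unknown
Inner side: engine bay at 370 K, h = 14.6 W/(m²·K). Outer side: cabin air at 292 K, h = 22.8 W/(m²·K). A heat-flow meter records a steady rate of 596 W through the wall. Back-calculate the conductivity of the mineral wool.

Model the wall as resistances in series:
R_inner film = 1/(h_i·A) = 1/(14.6×12.9) = 0.00531 K/W
R_brass = L/(kA) = 0.0036/(121×12.9) = 2.306×10^-6 K/W
R_outer film = 1/(h_o·A) = 1/(22.8×12.9) = 0.0034 K/W
Sum of known resistances R_other = 0.008712 K/W
Total R = ΔT/Q = 78/596 = 0.1309 K/W
R_mineral wool = R_total − R_other = 0.1222 K/W
k = L/(R·A) = 0.06/(0.1222×12.9)

k ≈ 0.0381 W/(m·K)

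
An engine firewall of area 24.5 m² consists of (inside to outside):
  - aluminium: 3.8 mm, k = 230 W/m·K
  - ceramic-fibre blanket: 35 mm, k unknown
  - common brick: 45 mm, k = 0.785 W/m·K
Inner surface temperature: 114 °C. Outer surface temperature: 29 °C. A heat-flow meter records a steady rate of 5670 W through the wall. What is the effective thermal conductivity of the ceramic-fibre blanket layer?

Treating each layer as a thermal resistance in series:
R_aluminium = L/(kA) = 0.0038/(230×24.5) = 6.744×10^-7 K/W
R_common brick = L/(kA) = 0.045/(0.785×24.5) = 0.00234 K/W
Sum of known resistances R_other = 0.00234 K/W
Total R = ΔT/Q = 85/5670 = 0.01499 K/W
R_ceramic-fibre blanket = R_total − R_other = 0.01265 K/W
k = L/(R·A) = 0.035/(0.01265×24.5)

k ≈ 0.113 W/(m·K)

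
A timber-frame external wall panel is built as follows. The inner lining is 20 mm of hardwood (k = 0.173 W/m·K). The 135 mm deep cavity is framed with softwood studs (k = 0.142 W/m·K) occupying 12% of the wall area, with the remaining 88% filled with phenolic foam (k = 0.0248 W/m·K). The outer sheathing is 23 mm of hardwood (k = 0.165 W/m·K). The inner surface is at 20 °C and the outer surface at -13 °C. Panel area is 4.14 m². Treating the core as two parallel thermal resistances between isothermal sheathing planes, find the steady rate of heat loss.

Sheathing layers in series; stud and cavity paths in parallel between them.
R_inner = 0.02/(0.173×4.14) = 0.02792 K/W
R_stud  = 0.135/(0.142×0.12×4.14) = 1.914 K/W
R_cav   = 0.135/(0.0248×0.88×4.14) = 1.494 K/W
1/R_core = 1/R_stud + 1/R_cav → R_core = 0.839 K/W
R_outer = 0.023/(0.165×4.14) = 0.03367 K/W
R_total = 0.9006 K/W
Q = ΔT/R_total = 33/0.9006

Q ≈ 36.6 W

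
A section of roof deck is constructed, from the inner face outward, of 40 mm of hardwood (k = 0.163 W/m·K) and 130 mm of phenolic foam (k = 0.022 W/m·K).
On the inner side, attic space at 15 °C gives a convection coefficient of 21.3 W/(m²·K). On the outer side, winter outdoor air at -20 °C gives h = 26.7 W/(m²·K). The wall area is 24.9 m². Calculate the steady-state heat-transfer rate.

Series thermal resistances:
R_inner film = 1/(h_i·A) = 1/(21.3×24.9) = 0.001885 K/W
R_hardwood = L/(kA) = 0.04/(0.163×24.9) = 0.009855 K/W
R_phenolic foam = L/(kA) = 0.13/(0.022×24.9) = 0.2373 K/W
R_outer film = 1/(h_o·A) = 1/(26.7×24.9) = 0.001504 K/W
R_total = 0.2506 K/W
Q = ΔT / R_total = 35 / 0.2506

Q ≈ 140 W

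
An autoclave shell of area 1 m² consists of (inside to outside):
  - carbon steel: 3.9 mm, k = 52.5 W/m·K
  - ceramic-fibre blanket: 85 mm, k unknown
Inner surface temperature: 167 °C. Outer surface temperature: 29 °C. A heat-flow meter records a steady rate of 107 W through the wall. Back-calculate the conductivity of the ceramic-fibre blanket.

k ≈ 0.0659 W/(m·K)

Model the wall as resistances in series:
R_carbon steel = L/(kA) = 0.0039/(52.5×1) = 7.429×10^-5 K/W
Sum of known resistances R_other = 7.429×10^-5 K/W
Total R = ΔT/Q = 138/107 = 1.29 K/W
R_ceramic-fibre blanket = R_total − R_other = 1.29 K/W
k = L/(R·A) = 0.085/(1.29×1)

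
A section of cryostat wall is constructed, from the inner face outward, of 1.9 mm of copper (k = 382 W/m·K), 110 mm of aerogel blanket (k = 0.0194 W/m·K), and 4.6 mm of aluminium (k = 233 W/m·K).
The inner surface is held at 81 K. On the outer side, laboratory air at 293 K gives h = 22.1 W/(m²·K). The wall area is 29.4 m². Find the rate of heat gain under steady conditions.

Q ≈ 1090 W

Series thermal resistances:
R_copper = L/(kA) = 0.0019/(382×29.4) = 1.692×10^-7 K/W
R_aerogel blanket = L/(kA) = 0.11/(0.0194×29.4) = 0.1929 K/W
R_aluminium = L/(kA) = 0.0046/(233×29.4) = 6.715×10^-7 K/W
R_outer film = 1/(h_o·A) = 1/(22.1×29.4) = 0.001539 K/W
R_total = 0.1944 K/W
Q = ΔT / R_total = 212 / 0.1944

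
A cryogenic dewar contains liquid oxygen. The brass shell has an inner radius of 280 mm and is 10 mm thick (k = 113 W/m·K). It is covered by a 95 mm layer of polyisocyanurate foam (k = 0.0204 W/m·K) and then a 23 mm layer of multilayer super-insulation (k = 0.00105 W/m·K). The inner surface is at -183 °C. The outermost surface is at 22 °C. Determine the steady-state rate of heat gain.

Each spherical layer contributes R = (1/r_i − 1/r_o)/(4πk):
R_brass shell = (1/0.28 − 1/0.29)/(4π×113) = 8.673×10^-5 K/W
R_polyisocyanurate foam = (1/0.29 − 1/0.385)/(4π×0.0204) = 3.319 K/W
R_multilayer super-insulation = (1/0.385 − 1/0.408)/(4π×0.00105) = 11.1 K/W
R_total = 14.42 K/W
Q = ΔT/R_total = 205/14.42

Q ≈ 14.2 W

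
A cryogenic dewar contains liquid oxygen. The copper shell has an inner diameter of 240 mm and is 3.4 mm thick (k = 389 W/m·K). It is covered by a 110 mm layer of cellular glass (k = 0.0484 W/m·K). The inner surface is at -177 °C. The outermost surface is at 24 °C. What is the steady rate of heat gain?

Spherical conduction: R = (1/r_in − 1/r_out)/(4πk) per layer; series-sum.
R_copper shell = (1/0.12 − 1/0.1234)/(4π×389) = 4.697×10^-5 K/W
R_cellular glass = (1/0.1234 − 1/0.2334)/(4π×0.0484) = 6.279 K/W
R_total = 6.279 K/W
Q = ΔT/R_total = 201/6.279

Q ≈ 32 W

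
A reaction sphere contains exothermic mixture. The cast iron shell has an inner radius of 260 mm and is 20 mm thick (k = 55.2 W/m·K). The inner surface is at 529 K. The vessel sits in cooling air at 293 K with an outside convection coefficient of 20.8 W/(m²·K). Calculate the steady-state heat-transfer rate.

Each spherical layer contributes R = (1/r_i − 1/r_o)/(4πk):
R_cast iron shell = (1/0.26 − 1/0.28)/(4π×55.2) = 3.96×10^-4 K/W
R_outer film = 1/(h·4πr_o²) = 1/(20.8×4π×0.28²) = 0.0488 K/W
R_total = 0.0492 K/W
Q = ΔT/R_total = 236/0.0492

Q ≈ 4800 W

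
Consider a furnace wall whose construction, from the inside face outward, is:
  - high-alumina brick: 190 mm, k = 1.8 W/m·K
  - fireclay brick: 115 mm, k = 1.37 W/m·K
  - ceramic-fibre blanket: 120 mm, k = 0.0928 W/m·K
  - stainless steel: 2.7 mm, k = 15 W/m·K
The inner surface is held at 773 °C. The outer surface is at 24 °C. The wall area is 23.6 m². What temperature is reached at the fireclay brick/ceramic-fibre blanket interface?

T ≈ 677 °C

Series thermal resistances:
R_high-alumina brick = L/(kA) = 0.19/(1.8×23.6) = 0.004473 K/W
R_fireclay brick = L/(kA) = 0.115/(1.37×23.6) = 0.003557 K/W
R_ceramic-fibre blanket = L/(kA) = 0.12/(0.0928×23.6) = 0.05479 K/W
R_stainless steel = L/(kA) = 0.0027/(15×23.6) = 7.627×10^-6 K/W
R_total = 0.06283 K/W;  Q = ΔT/R_total = 749/0.06283 = 11920 W
T_interface = T_inner − Q·ΣR(inner→interface) = 773 − 11900×0.00803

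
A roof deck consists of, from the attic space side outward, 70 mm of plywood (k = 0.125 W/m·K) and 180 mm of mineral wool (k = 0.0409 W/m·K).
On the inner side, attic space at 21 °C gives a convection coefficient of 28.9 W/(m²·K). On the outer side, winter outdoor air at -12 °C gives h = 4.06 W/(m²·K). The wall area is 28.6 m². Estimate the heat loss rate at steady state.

Q ≈ 180 W

Using the resistance-network approach (series):
R_inner film = 1/(h_i·A) = 1/(28.9×28.6) = 0.00121 K/W
R_plywood = L/(kA) = 0.07/(0.125×28.6) = 0.01958 K/W
R_mineral wool = L/(kA) = 0.18/(0.0409×28.6) = 0.1539 K/W
R_outer film = 1/(h_o·A) = 1/(4.06×28.6) = 0.008612 K/W
R_total = 0.1833 K/W
Q = ΔT / R_total = 33 / 0.1833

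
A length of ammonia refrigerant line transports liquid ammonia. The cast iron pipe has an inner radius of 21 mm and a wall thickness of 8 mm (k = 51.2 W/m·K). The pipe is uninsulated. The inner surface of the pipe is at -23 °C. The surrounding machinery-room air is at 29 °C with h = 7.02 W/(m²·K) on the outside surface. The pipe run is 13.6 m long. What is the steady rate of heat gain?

Q ≈ 903 W

For a radial system each layer contributes R = ln(r_out/r_in)/(2πkL); films add R = 1/(hA).
R_cast iron pipe wall = ln(29/21)/(2π×51.2×13.6) = 7.377×10^-5 K/W
R_outer film = 1/(h_o·2πr_oL) = 1/(7.02×2π×0.029×13.6) = 0.05748 K/W
R_total = 0.05756 K/W
Q = ΔT/R_total = 52/0.05756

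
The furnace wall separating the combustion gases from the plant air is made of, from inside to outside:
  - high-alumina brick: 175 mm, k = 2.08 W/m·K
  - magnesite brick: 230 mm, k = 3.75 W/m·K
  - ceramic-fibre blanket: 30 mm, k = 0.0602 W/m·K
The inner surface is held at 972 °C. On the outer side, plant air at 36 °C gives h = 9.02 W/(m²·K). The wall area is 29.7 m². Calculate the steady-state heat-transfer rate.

Series thermal resistances:
R_high-alumina brick = L/(kA) = 0.175/(2.08×29.7) = 0.002833 K/W
R_magnesite brick = L/(kA) = 0.23/(3.75×29.7) = 0.002065 K/W
R_ceramic-fibre blanket = L/(kA) = 0.03/(0.0602×29.7) = 0.01678 K/W
R_outer film = 1/(h_o·A) = 1/(9.02×29.7) = 0.003733 K/W
R_total = 0.02541 K/W
Q = ΔT / R_total = 936 / 0.02541

Q ≈ 36800 W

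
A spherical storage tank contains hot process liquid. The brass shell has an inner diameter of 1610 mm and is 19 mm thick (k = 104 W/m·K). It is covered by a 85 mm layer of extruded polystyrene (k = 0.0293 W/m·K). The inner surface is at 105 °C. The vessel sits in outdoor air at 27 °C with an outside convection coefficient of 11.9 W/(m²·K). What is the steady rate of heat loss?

For a spherical shell R = (1/r₁ − 1/r₂)/(4πk); film R = 1/(h·4πr²). In series:
R_brass shell = (1/0.805 − 1/0.824)/(4π×104) = 2.192×10^-5 K/W
R_extruded polystyrene = (1/0.824 − 1/0.909)/(4π×0.0293) = 0.3082 K/W
R_outer film = 1/(h·4πr_o²) = 1/(11.9×4π×0.909²) = 0.008093 K/W
R_total = 0.3163 K/W
Q = ΔT/R_total = 78/0.3163

Q ≈ 247 W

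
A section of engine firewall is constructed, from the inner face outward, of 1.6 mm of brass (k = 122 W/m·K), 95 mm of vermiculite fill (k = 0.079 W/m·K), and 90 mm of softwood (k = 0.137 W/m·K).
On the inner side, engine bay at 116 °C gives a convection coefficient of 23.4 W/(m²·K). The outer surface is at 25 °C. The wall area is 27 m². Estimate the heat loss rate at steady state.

Q ≈ 1290 W

Thermal resistances in series:
R_inner film = 1/(h_i·A) = 1/(23.4×27) = 0.001583 K/W
R_brass = L/(kA) = 0.0016/(122×27) = 4.857×10^-7 K/W
R_vermiculite fill = L/(kA) = 0.095/(0.079×27) = 0.04454 K/W
R_softwood = L/(kA) = 0.09/(0.137×27) = 0.02433 K/W
R_total = 0.07045 K/W
Q = ΔT / R_total = 91 / 0.07045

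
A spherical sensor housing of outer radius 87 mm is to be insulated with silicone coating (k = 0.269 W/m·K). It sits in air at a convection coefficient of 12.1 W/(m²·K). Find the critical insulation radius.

For a sphere r_cr = 2k/h = 2×0.269/12.1
r_cr = 44.5 mm; since the bare radius (87 mm) is above r_cr, any added insulation will reduce heat loss.

r_cr ≈ 44.5 mm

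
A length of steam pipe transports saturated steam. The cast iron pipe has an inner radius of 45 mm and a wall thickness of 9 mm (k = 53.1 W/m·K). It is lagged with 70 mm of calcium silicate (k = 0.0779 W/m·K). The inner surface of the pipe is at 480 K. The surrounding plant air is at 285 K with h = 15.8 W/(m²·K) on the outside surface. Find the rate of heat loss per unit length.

q′ ≈ 110 W/m

Radial resistances (cylindrical: R_cond = ln(r_o/r_i)/(2πkL), R_conv = 1/(h·2πrL)):
R_cast iron pipe wall = ln(54/45)/(2π×53.1×1) = 5.465×10^-4 K/W
R_calcium silicate = ln(124/54)/(2π×0.0779×1) = 1.698 K/W
R_outer film = 1/(h_o·2πr_oL) = 1/(15.8×2π×0.124×1) = 0.08123 K/W
R_total = 1.78 K/W
Q = ΔT/R_total = 195/1.78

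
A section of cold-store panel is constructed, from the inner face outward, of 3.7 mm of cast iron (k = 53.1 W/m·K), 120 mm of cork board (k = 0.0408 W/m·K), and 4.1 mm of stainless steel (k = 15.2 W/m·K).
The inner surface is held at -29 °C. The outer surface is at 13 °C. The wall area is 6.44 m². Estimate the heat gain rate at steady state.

Q ≈ 92 W

Thermal resistances in series:
R_cast iron = L/(kA) = 0.0037/(53.1×6.44) = 1.082×10^-5 K/W
R_cork board = L/(kA) = 0.12/(0.0408×6.44) = 0.4567 K/W
R_stainless steel = L/(kA) = 0.0041/(15.2×6.44) = 4.188×10^-5 K/W
R_total = 0.4568 K/W
Q = ΔT / R_total = 42 / 0.4568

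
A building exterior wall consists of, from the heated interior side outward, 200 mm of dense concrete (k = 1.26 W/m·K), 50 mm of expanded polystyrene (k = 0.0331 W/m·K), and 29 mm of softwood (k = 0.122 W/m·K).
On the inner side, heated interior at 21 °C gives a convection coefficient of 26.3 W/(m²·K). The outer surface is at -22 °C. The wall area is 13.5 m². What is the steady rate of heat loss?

Q ≈ 298 W

Using the resistance-network approach (series):
R_inner film = 1/(h_i·A) = 1/(26.3×13.5) = 0.002817 K/W
R_dense concrete = L/(kA) = 0.2/(1.26×13.5) = 0.01176 K/W
R_expanded polystyrene = L/(kA) = 0.05/(0.0331×13.5) = 0.1119 K/W
R_softwood = L/(kA) = 0.029/(0.122×13.5) = 0.01761 K/W
R_total = 0.1441 K/W
Q = ΔT / R_total = 43 / 0.1441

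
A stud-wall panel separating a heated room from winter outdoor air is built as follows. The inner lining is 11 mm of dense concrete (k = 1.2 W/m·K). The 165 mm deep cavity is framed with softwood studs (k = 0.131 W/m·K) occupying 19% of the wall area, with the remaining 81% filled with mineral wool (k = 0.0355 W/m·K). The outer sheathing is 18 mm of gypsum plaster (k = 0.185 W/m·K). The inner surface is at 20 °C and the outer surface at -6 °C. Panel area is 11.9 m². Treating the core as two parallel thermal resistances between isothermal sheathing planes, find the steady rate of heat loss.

Sheathing layers in series; stud and cavity paths in parallel between them.
R_inner = 0.011/(1.2×11.9) = 7.703×10^-4 K/W
R_stud  = 0.165/(0.131×0.19×11.9) = 0.5571 K/W
R_cav   = 0.165/(0.0355×0.81×11.9) = 0.4822 K/W
1/R_core = 1/R_stud + 1/R_cav → R_core = 0.2585 K/W
R_outer = 0.018/(0.185×11.9) = 0.008176 K/W
R_total = 0.2674 K/W
Q = ΔT/R_total = 26/0.2674

Q ≈ 97.2 W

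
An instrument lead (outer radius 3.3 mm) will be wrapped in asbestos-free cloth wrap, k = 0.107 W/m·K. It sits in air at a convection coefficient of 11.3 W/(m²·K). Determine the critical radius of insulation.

For a cylinder r_cr = k/h = 0.107/11.3
r_cr = 9.47 mm; since the bare radius (3.3 mm) is below r_cr, adding a thin layer of insulation will *increase* heat loss.

r_cr ≈ 9.47 mm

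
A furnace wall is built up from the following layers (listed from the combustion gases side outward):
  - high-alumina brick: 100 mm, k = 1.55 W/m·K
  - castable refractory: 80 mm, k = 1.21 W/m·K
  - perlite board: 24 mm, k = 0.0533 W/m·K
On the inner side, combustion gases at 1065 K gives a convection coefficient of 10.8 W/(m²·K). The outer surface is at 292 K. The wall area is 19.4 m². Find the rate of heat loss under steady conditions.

Q ≈ 22300 W

Model the wall as resistances in series:
R_inner film = 1/(h_i·A) = 1/(10.8×19.4) = 0.004773 K/W
R_high-alumina brick = L/(kA) = 0.1/(1.55×19.4) = 0.003326 K/W
R_castable refractory = L/(kA) = 0.08/(1.21×19.4) = 0.003408 K/W
R_perlite board = L/(kA) = 0.024/(0.0533×19.4) = 0.02321 K/W
R_total = 0.03472 K/W
Q = ΔT / R_total = 773 / 0.03472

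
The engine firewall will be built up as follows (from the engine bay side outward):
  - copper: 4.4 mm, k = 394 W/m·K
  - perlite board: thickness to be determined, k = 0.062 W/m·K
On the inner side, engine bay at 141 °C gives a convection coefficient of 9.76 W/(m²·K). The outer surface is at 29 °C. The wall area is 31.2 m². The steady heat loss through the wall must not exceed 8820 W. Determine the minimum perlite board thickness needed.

Series thermal resistances:
R_inner film = 1/(h_i·A) = 1/(9.76×31.2) = 0.003284 K/W
R_copper = L/(kA) = 0.0044/(394×31.2) = 3.579×10^-7 K/W
Sum of the known resistances R_other = 0.003284 K/W
Required total resistance R_tot = ΔT/Q_allow = 112/8820 = 0.0127 K/W
R_perlite board = R_tot − R_other = 0.009414 K/W
L = R·k·A = 0.009414×0.062×31.2

L ≈ 18.2 mm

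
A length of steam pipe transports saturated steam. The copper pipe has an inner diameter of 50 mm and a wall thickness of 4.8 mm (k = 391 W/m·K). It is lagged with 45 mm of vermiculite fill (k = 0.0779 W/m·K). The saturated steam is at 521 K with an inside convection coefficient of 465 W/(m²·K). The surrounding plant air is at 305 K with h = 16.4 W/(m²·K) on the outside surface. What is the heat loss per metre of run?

Cylindrical conduction, so R = ln(r₂/r₁)/(2πkL) per layer, in series:
R_inner film = 1/(h_i·2πr₁L) = 1/(465×2π×0.025×1) = 0.01369 K/W
R_copper pipe wall = ln(29.8/25)/(2π×391×1) = 7.149×10^-5 K/W
R_vermiculite fill = ln(74.8/29.8)/(2π×0.0779×1) = 1.88 K/W
R_outer film = 1/(h_o·2πr_oL) = 1/(16.4×2π×0.0748×1) = 0.1297 K/W
R_total = 2.024 K/W
Q = ΔT/R_total = 216/2.024

q′ ≈ 107 W/m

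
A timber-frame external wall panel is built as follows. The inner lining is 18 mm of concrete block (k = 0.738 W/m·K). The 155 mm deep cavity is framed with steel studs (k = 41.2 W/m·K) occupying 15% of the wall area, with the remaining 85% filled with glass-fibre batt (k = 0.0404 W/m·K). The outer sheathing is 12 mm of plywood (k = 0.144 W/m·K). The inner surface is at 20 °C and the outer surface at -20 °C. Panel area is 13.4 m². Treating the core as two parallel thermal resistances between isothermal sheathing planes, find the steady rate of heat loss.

Q ≈ 4040 W

Sheathing layers in series; stud and cavity paths in parallel between them.
R_inner = 0.018/(0.738×13.4) = 0.00182 K/W
R_stud  = 0.155/(41.2×0.15×13.4) = 0.001872 K/W
R_cav   = 0.155/(0.0404×0.85×13.4) = 0.3368 K/W
1/R_core = 1/R_stud + 1/R_cav → R_core = 0.001861 K/W
R_outer = 0.012/(0.144×13.4) = 0.006219 K/W
R_total = 0.0099 K/W
Q = ΔT/R_total = 40/0.0099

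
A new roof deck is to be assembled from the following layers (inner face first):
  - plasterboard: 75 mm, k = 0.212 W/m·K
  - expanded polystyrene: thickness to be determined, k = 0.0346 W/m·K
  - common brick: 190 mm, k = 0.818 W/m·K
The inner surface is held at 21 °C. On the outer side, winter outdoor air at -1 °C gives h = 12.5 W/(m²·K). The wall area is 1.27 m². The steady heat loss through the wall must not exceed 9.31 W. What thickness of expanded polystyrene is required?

Model the wall as resistances in series:
R_plasterboard = L/(kA) = 0.075/(0.212×1.27) = 0.2786 K/W
R_common brick = L/(kA) = 0.19/(0.818×1.27) = 0.1829 K/W
R_outer film = 1/(h_o·A) = 1/(12.5×1.27) = 0.06299 K/W
Sum of the known resistances R_other = 0.5244 K/W
Required total resistance R_tot = ΔT/Q_allow = 22/9.31 = 2.363 K/W
R_expanded polystyrene = R_tot − R_other = 1.839 K/W
L = R·k·A = 1.839×0.0346×1.27

L ≈ 80.8 mm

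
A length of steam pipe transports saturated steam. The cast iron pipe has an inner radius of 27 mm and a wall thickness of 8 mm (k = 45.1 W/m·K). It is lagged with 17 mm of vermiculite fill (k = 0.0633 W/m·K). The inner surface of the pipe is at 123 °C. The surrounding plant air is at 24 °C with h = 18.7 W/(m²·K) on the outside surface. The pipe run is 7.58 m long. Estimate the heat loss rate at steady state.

Q ≈ 647 W

Treating each annulus and film as a series resistance:
R_cast iron pipe wall = ln(35/27)/(2π×45.1×7.58) = 1.208×10^-4 K/W
R_vermiculite fill = ln(52/35)/(2π×0.0633×7.58) = 0.1313 K/W
R_outer film = 1/(h_o·2πr_oL) = 1/(18.7×2π×0.052×7.58) = 0.02159 K/W
R_total = 0.153 K/W
Q = ΔT/R_total = 99/0.153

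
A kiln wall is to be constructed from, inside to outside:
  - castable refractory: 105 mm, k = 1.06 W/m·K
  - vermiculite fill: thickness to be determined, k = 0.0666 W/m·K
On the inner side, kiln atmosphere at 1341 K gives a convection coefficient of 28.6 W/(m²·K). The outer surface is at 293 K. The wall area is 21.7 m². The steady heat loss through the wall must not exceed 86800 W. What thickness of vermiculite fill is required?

L ≈ 8.52 mm

Model the wall as resistances in series:
R_inner film = 1/(h_i·A) = 1/(28.6×21.7) = 0.001611 K/W
R_castable refractory = L/(kA) = 0.105/(1.06×21.7) = 0.004565 K/W
Sum of the known resistances R_other = 0.006176 K/W
Required total resistance R_tot = ΔT/Q_allow = 1048/86800 = 0.01207 K/W
R_vermiculite fill = R_tot − R_other = 0.005898 K/W
L = R·k·A = 0.005898×0.0666×21.7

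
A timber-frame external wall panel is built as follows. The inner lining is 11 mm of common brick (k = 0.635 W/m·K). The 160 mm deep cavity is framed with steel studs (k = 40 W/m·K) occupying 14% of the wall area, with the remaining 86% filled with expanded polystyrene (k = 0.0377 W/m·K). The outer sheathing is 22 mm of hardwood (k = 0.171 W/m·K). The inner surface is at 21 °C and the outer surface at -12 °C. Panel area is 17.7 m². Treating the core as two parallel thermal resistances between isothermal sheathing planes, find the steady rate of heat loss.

Sheathing layers in series; stud and cavity paths in parallel between them.
R_inner = 0.011/(0.635×17.7) = 9.787×10^-4 K/W
R_stud  = 0.16/(40×0.14×17.7) = 0.001614 K/W
R_cav   = 0.16/(0.0377×0.86×17.7) = 0.2788 K/W
1/R_core = 1/R_stud + 1/R_cav → R_core = 0.001605 K/W
R_outer = 0.022/(0.171×17.7) = 0.007269 K/W
R_total = 0.009852 K/W
Q = ΔT/R_total = 33/0.009852

Q ≈ 3350 W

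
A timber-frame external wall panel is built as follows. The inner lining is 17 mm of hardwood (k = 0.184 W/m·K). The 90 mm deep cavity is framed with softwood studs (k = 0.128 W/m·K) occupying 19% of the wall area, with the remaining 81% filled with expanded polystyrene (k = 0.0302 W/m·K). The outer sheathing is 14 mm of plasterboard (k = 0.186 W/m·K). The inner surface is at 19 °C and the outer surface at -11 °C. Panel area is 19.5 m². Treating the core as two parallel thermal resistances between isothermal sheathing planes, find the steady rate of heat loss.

Q ≈ 291 W

Sheathing layers in series; stud and cavity paths in parallel between them.
R_inner = 0.017/(0.184×19.5) = 0.004738 K/W
R_stud  = 0.09/(0.128×0.19×19.5) = 0.1898 K/W
R_cav   = 0.09/(0.0302×0.81×19.5) = 0.1887 K/W
1/R_core = 1/R_stud + 1/R_cav → R_core = 0.09461 K/W
R_outer = 0.014/(0.186×19.5) = 0.00386 K/W
R_total = 0.1032 K/W
Q = ΔT/R_total = 30/0.1032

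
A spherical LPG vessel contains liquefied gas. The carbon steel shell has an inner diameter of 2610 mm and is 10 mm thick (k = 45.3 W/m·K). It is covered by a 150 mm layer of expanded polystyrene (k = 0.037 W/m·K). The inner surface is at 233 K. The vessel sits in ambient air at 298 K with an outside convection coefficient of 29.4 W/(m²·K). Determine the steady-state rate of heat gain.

Q ≈ 385 W

Spherical conduction: R = (1/r_in − 1/r_out)/(4πk) per layer; series-sum.
R_carbon steel shell = (1/1.305 − 1/1.315)/(4π×45.3) = 1.024×10^-5 K/W
R_expanded polystyrene = (1/1.315 − 1/1.465)/(4π×0.037) = 0.1675 K/W
R_outer film = 1/(h·4πr_o²) = 1/(29.4×4π×1.465²) = 0.001261 K/W
R_total = 0.1687 K/W
Q = ΔT/R_total = 65/0.1687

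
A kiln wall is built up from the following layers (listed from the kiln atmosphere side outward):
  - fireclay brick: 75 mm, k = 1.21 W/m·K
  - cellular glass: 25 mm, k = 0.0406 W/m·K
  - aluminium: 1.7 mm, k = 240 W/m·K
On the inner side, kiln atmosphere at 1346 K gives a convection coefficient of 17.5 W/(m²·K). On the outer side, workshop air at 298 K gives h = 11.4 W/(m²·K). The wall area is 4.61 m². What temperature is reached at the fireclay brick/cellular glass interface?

T ≈ 1190 K

Thermal resistances in series:
R_inner film = 1/(h_i·A) = 1/(17.5×4.61) = 0.0124 K/W
R_fireclay brick = L/(kA) = 0.075/(1.21×4.61) = 0.01345 K/W
R_cellular glass = L/(kA) = 0.025/(0.0406×4.61) = 0.1336 K/W
R_aluminium = L/(kA) = 0.0017/(240×4.61) = 1.537×10^-6 K/W
R_outer film = 1/(h_o·A) = 1/(11.4×4.61) = 0.01903 K/W
R_total = 0.1784 K/W;  Q = ΔT/R_total = 1048/0.1784 = 5873 W
T_interface = T_inner − Q·ΣR(inner→interface) = 1346 − 5870×0.02584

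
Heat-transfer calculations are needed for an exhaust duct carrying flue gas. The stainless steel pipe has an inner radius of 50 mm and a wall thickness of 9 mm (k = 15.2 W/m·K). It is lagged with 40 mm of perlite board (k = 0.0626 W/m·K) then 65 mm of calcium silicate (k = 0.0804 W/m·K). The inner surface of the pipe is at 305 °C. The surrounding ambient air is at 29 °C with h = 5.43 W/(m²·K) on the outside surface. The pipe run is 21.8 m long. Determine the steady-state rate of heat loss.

Q ≈ 2410 W

For a radial system each layer contributes R = ln(r_out/r_in)/(2πkL); films add R = 1/(hA).
R_stainless steel pipe wall = ln(59/50)/(2π×15.2×21.8) = 7.95×10^-5 K/W
R_perlite board = ln(99/59)/(2π×0.0626×21.8) = 0.06036 K/W
R_calcium silicate = ln(164/99)/(2π×0.0804×21.8) = 0.04583 K/W
R_outer film = 1/(h_o·2πr_oL) = 1/(5.43×2π×0.164×21.8) = 0.008198 K/W
R_total = 0.1145 K/W
Q = ΔT/R_total = 276/0.1145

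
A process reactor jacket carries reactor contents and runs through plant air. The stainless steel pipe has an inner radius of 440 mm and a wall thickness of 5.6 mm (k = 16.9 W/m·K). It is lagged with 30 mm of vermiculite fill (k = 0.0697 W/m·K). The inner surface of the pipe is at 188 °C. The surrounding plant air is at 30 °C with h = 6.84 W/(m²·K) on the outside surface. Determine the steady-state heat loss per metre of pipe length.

q′ ≈ 799 W/m

Treating each annulus and film as a series resistance:
R_stainless steel pipe wall = ln(445.6/440)/(2π×16.9×1) = 1.191×10^-4 K/W
R_vermiculite fill = ln(475.6/445.6)/(2π×0.0697×1) = 0.1488 K/W
R_outer film = 1/(h_o·2πr_oL) = 1/(6.84×2π×0.4756×1) = 0.04892 K/W
R_total = 0.1978 K/W
Q = ΔT/R_total = 158/0.1978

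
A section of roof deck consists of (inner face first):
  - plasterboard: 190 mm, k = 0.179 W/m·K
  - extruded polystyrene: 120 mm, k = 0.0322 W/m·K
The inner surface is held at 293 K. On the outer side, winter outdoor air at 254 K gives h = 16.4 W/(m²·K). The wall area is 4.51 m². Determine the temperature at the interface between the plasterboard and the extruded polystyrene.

Model the wall as resistances in series:
R_plasterboard = L/(kA) = 0.19/(0.179×4.51) = 0.2354 K/W
R_extruded polystyrene = L/(kA) = 0.12/(0.0322×4.51) = 0.8263 K/W
R_outer film = 1/(h_o·A) = 1/(16.4×4.51) = 0.01352 K/W
R_total = 1.075 K/W;  Q = ΔT/R_total = 39/1.075 = 36.27 W
T_interface = T_inner − Q·ΣR(inner→interface) = 293 − 36.3×0.2354

T ≈ 284 K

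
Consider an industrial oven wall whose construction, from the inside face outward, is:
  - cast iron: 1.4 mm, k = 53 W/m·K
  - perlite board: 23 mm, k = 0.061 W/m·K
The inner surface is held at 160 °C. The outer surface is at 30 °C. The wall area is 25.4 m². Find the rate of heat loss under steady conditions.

Q ≈ 8760 W

Thermal resistances in series:
R_cast iron = L/(kA) = 0.0014/(53×25.4) = 1.04×10^-6 K/W
R_perlite board = L/(kA) = 0.023/(0.061×25.4) = 0.01484 K/W
R_total = 0.01485 K/W
Q = ΔT / R_total = 130 / 0.01485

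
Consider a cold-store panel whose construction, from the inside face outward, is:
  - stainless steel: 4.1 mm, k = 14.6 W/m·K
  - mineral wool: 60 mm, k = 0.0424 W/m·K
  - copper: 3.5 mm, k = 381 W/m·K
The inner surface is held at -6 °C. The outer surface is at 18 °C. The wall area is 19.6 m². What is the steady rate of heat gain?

Thermal resistances in series:
R_stainless steel = L/(kA) = 0.0041/(14.6×19.6) = 1.433×10^-5 K/W
R_mineral wool = L/(kA) = 0.06/(0.0424×19.6) = 0.0722 K/W
R_copper = L/(kA) = 0.0035/(381×19.6) = 4.687×10^-7 K/W
R_total = 0.07221 K/W
Q = ΔT / R_total = 24 / 0.07221

Q ≈ 332 W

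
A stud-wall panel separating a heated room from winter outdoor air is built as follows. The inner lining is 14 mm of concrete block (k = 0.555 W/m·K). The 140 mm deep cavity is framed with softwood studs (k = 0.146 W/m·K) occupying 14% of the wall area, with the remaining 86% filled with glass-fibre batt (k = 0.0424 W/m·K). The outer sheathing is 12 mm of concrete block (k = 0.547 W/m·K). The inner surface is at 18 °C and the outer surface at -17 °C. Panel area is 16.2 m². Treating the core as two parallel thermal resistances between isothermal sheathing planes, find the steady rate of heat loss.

Sheathing layers in series; stud and cavity paths in parallel between them.
R_inner = 0.014/(0.555×16.2) = 0.001557 K/W
R_stud  = 0.14/(0.146×0.14×16.2) = 0.4228 K/W
R_cav   = 0.14/(0.0424×0.86×16.2) = 0.237 K/W
1/R_core = 1/R_stud + 1/R_cav → R_core = 0.1519 K/W
R_outer = 0.012/(0.547×16.2) = 0.001354 K/W
R_total = 0.1548 K/W
Q = ΔT/R_total = 35/0.1548

Q ≈ 226 W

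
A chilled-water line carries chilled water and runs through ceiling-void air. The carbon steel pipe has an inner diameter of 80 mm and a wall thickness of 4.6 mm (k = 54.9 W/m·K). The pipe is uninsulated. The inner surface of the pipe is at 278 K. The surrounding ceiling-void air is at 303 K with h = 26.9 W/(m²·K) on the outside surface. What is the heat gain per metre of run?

Radial resistances (cylindrical: R_cond = ln(r_o/r_i)/(2πkL), R_conv = 1/(h·2πrL)):
R_carbon steel pipe wall = ln(44.6/40)/(2π×54.9×1) = 3.156×10^-4 K/W
R_outer film = 1/(h_o·2πr_oL) = 1/(26.9×2π×0.0446×1) = 0.1327 K/W
R_total = 0.133 K/W
Q = ΔT/R_total = 25/0.133

q′ ≈ 188 W/m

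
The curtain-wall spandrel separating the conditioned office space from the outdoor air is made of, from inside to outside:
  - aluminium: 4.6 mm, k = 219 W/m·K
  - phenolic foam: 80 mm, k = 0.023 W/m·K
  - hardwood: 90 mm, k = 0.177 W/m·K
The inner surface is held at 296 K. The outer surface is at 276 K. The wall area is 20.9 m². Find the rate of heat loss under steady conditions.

Q ≈ 105 W

Thermal resistances in series:
R_aluminium = L/(kA) = 0.0046/(219×20.9) = 1.005×10^-6 K/W
R_phenolic foam = L/(kA) = 0.08/(0.023×20.9) = 0.1664 K/W
R_hardwood = L/(kA) = 0.09/(0.177×20.9) = 0.02433 K/W
R_total = 0.1908 K/W
Q = ΔT / R_total = 20 / 0.1908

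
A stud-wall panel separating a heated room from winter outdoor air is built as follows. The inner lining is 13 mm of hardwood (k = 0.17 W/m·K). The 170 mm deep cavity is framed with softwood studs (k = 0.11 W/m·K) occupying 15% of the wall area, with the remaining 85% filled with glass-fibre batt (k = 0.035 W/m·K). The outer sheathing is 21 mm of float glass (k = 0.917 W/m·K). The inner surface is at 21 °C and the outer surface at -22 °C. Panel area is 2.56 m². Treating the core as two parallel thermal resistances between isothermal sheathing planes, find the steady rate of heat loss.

Sheathing layers in series; stud and cavity paths in parallel between them.
R_inner = 0.013/(0.17×2.56) = 0.02987 K/W
R_stud  = 0.17/(0.11×0.15×2.56) = 4.025 K/W
R_cav   = 0.17/(0.035×0.85×2.56) = 2.232 K/W
1/R_core = 1/R_stud + 1/R_cav → R_core = 1.436 K/W
R_outer = 0.021/(0.917×2.56) = 0.008946 K/W
R_total = 1.475 K/W
Q = ΔT/R_total = 43/1.475

Q ≈ 29.2 W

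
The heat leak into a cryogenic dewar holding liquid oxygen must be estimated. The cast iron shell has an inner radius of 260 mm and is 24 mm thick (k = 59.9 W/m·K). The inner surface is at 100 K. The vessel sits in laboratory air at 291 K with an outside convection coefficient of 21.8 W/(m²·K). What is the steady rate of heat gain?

Q ≈ 4180 W

Spherical conduction: R = (1/r_in − 1/r_out)/(4πk) per layer; series-sum.
R_cast iron shell = (1/0.26 − 1/0.284)/(4π×59.9) = 4.318×10^-4 K/W
R_outer film = 1/(h·4πr_o²) = 1/(21.8×4π×0.284²) = 0.04526 K/W
R_total = 0.04569 K/W
Q = ΔT/R_total = 191/0.04569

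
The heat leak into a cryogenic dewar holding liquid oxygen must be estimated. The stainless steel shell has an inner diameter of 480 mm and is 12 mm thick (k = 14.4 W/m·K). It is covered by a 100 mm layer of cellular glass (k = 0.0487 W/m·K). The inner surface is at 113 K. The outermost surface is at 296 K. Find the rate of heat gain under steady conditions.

Radial (spherical) resistances in series:
R_stainless steel shell = (1/0.24 − 1/0.252)/(4π×14.4) = 0.001096 K/W
R_cellular glass = (1/0.252 − 1/0.352)/(4π×0.0487) = 1.842 K/W
R_total = 1.843 K/W
Q = ΔT/R_total = 183/1.843

Q ≈ 99.3 W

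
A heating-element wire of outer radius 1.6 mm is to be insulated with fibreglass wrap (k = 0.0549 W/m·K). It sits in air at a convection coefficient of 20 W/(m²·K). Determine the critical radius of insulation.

For a cylinder r_cr = k/h = 0.0549/20
r_cr = 2.75 mm; since the bare radius (1.6 mm) is below r_cr, adding a thin layer of insulation will *increase* heat loss.

r_cr ≈ 2.75 mm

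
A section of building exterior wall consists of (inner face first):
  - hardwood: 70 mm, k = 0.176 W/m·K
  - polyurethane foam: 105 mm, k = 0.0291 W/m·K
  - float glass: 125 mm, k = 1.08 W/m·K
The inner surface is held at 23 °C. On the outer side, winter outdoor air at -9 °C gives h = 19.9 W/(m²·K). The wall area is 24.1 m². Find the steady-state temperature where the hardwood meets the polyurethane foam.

Thermal resistances in series:
R_hardwood = L/(kA) = 0.07/(0.176×24.1) = 0.0165 K/W
R_polyurethane foam = L/(kA) = 0.105/(0.0291×24.1) = 0.1497 K/W
R_float glass = L/(kA) = 0.125/(1.08×24.1) = 0.004803 K/W
R_outer film = 1/(h_o·A) = 1/(19.9×24.1) = 0.002085 K/W
R_total = 0.1731 K/W;  Q = ΔT/R_total = 32/0.1731 = 184.9 W
T_interface = T_inner − Q·ΣR(inner→interface) = 23 − 185×0.0165

T ≈ 19.9 °C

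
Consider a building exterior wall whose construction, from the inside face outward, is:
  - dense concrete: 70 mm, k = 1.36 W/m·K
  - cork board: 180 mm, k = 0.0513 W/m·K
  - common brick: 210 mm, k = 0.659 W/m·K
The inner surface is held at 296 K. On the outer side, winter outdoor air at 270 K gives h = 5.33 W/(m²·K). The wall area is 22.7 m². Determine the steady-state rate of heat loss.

Model the wall as resistances in series:
R_dense concrete = L/(kA) = 0.07/(1.36×22.7) = 0.002267 K/W
R_cork board = L/(kA) = 0.18/(0.0513×22.7) = 0.1546 K/W
R_common brick = L/(kA) = 0.21/(0.659×22.7) = 0.01404 K/W
R_outer film = 1/(h_o·A) = 1/(5.33×22.7) = 0.008265 K/W
R_total = 0.1791 K/W
Q = ΔT / R_total = 26 / 0.1791

Q ≈ 145 W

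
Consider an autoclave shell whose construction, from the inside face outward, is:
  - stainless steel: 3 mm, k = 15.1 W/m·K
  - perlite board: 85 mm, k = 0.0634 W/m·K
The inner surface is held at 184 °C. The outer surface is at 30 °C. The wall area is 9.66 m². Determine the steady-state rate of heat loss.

Q ≈ 1110 W

Series thermal resistances:
R_stainless steel = L/(kA) = 0.003/(15.1×9.66) = 2.057×10^-5 K/W
R_perlite board = L/(kA) = 0.085/(0.0634×9.66) = 0.1388 K/W
R_total = 0.1388 K/W
Q = ΔT / R_total = 154 / 0.1388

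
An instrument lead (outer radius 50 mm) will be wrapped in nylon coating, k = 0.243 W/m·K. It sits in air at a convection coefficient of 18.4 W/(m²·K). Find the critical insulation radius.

For a cylinder r_cr = k/h = 0.243/18.4
r_cr = 13.2 mm; since the bare radius (50 mm) is above r_cr, any added insulation will reduce heat loss.

r_cr ≈ 13.2 mm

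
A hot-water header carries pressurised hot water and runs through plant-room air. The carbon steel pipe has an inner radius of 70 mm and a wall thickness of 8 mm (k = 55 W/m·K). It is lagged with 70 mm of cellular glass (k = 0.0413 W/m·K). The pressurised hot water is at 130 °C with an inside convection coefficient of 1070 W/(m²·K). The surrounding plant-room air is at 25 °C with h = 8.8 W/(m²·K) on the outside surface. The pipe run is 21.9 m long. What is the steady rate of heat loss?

Cylindrical conduction, so R = ln(r₂/r₁)/(2πkL) per layer, in series:
R_inner film = 1/(h_i·2πr₁L) = 1/(1070×2π×0.07×21.9) = 9.703×10^-5 K/W
R_carbon steel pipe wall = ln(78/70)/(2π×55×21.9) = 1.43×10^-5 K/W
R_cellular glass = ln(148/78)/(2π×0.0413×21.9) = 0.1127 K/W
R_outer film = 1/(h_o·2πr_oL) = 1/(8.8×2π×0.148×21.9) = 0.00558 K/W
R_total = 0.1184 K/W
Q = ΔT/R_total = 105/0.1184

Q ≈ 887 W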